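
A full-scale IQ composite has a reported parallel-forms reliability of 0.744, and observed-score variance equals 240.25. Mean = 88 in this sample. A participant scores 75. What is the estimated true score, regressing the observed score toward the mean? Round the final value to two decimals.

78.33

T̂ = 0.744(75) + 0.256(88) ≃ 78.328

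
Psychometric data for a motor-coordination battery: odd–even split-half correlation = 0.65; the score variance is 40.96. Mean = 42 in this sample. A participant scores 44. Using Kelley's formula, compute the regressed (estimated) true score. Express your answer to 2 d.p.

Spearman-Brown: r = 2(0.65) / (1 + 0.65) = 1.30000 / 1.65000 ≃ 0.78788
T̂ = 0.78788(44) + 0.21212(42) ≃ 43.57576

43.58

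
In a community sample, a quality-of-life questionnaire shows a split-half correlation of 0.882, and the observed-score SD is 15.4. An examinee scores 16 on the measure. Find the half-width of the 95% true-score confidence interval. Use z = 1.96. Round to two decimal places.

7.56

r_full = 2·0.882 / (1 + 0.882) ≈ 0.9373
The standard error of measurement is 15.4000*√(1 − 0.9373) ≈ 15.4000*0.2504 ≈ 3.8561.
Half-width = 1.96*3.8561 ≈ 7.5580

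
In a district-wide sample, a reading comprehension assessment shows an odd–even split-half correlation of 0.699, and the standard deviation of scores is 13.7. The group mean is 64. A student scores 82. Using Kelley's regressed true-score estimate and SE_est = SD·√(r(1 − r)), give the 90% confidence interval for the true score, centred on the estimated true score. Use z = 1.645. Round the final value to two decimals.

Spearman-Brown: r = 2(0.699) / (1 + 0.699) = 1.398 / 1.699 ≈ 0.823
Estimated true score = 0.823×82 + (1 − 0.823)×64 ≈ 78.811
SE_est = 13.700·√[r(1 − r)] ≈ 5.231
90% CI: 78.811 ± 8.605 ≈ (70.206, 87.416)

[70.21, 87.42]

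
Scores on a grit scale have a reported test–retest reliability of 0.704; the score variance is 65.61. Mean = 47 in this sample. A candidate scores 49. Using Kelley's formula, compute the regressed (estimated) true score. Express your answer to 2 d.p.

48.41

T̂ = 0.704(49) + 0.296(47) ≈ 48.408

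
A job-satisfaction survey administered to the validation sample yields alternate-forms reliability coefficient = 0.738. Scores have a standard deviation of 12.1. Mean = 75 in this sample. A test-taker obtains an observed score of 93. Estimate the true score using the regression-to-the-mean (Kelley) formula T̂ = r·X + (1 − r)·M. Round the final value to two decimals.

88.28

T̂ = r·X + (1 − r)·M = 0.738·93 + 0.262·75 = 68.634 + 19.650 ≈ 88.284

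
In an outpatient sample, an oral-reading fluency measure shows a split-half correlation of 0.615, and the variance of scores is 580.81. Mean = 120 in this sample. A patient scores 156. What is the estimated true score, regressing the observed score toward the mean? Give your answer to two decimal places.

147.42

Spearman-Brown: r = 2(0.615) / (1 + 0.615) = 1.2300 / 1.6150 ≃ 0.7616
T̂ = 0.7616(156) + 0.2384(120) ≃ 147.4180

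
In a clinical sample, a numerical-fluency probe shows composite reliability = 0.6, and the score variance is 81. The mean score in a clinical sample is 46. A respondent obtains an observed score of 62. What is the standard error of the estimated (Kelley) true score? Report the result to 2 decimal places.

4.41

SD = √81 = 9.0000
SE_est = SD × √(r(1 − r)) = 9.0000 × √0.2400 ≈ 9.0000 × 0.4899 ≈ 4.4091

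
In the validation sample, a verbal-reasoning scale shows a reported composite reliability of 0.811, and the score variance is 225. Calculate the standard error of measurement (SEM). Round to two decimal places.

σ = 225^(1/2) = 15.0000
SEM = 15.0000*√(1 − 0.8110) ≈ 6.5211

6.52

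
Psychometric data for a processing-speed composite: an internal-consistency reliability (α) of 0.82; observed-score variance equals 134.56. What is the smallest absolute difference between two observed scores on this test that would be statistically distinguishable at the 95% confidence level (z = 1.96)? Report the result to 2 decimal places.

13.64

σ = 134.56^(1/2) = 11.600
The standard error of measurement is 11.600×√(1 − 0.820) ≈ 11.600×0.424 ≈ 4.921.
SE_diff = √2 × SEM ≈ 6.960
Minimum reliable difference = 1.96 × SE_diff ≈ 1.96 × 6.960 ≈ 13.642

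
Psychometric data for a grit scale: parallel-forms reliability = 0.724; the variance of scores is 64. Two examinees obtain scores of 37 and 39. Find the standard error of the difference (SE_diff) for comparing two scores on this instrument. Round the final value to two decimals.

5.94

σ = 64^(1/2) = 8.00000
SEM = 8.00000 * √(1 − 0.72400) = 8.00000 * √0.27600 ≈ 8.00000 * 0.52536 ≈ 4.20286
SE_diff = √2 * SEM ≈ 5.94374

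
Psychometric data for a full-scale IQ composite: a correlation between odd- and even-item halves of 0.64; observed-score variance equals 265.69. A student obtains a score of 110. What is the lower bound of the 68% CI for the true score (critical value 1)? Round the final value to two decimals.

SD = √265.69 = 16.3000
r_full = 2·0.64 / (1 + 0.64) ≈ 0.7805
SEM = 16.3000·√(1 − 0.7805) ≈ 7.6369
1 · SEM ≈ 7.6369
Lower bound: 110 − 7.6369 = 102.3631

102.36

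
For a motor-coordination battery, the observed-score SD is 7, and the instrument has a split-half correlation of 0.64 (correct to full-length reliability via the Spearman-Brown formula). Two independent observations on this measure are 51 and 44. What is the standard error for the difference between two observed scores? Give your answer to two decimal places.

4.64

Full-length reliability (Spearman-Brown) = 2(0.64)/(1+0.64) ≈ 0.780
SEM = 7.000 · √(1 − 0.780) = 7.000 · √0.220 ≈ 7.000 · 0.469 ≈ 3.280
Standard error of the difference = 3.280·√2 ≈ 4.638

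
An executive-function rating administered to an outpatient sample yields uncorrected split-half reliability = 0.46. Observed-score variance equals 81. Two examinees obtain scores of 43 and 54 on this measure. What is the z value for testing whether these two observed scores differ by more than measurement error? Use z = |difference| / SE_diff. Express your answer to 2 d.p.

SD = √81 = 9.000
r_full = 2·0.46 / (1 + 0.46) ≈ 0.630
SEM = 9.000·√(1 − 0.630) ≈ 5.473
SE_diff = √2 · SEM ≈ 7.741
z = |43 − 54| / 7.741 = 11 / 7.741 ≈ 1.421

1.42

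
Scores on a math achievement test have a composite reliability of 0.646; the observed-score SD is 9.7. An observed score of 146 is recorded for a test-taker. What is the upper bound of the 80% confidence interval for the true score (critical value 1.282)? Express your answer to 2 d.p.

153.40

SEM = 9.7000 × √(1 − 0.6460) = 9.7000 × √0.3540 ≈ 9.7000 × 0.5950 ≈ 5.7713
Half-width = 1.282×5.7713 ≈ 7.3988
Upper limit = 146 + 7.3988 ≈ 153.3988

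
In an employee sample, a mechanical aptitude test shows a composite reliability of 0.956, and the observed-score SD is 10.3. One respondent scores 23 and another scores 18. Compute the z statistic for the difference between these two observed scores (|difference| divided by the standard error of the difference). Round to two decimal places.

1.64

SEM = 10.300·√(1 − 0.956) ≈ 2.161
SE_diff = √2 · SEM ≈ 3.055
z = 5 / 3.055 ≈ 1.636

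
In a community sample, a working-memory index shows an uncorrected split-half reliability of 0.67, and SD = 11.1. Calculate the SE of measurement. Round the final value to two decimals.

r_full = 2·0.67 / (1 + 0.67) ≃ 0.802
SEM = 11.100 × √(1 − 0.802) = 11.100 × √0.198 ≃ 11.100 × 0.445 ≃ 4.934

4.93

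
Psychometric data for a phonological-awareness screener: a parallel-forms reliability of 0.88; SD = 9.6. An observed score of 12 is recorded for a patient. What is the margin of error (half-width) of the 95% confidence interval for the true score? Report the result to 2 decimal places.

SEM = 9.6000 * √(1 − 0.8800) = 9.6000 * √0.1200 ≃ 9.6000 * 0.3464 ≃ 3.3255
Half-width = 1.96*3.3255 ≃ 6.5181

6.52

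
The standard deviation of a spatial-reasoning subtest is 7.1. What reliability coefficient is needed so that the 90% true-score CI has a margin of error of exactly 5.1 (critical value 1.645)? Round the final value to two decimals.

0.81

Required SEM = 5.1 / 1.645 ≃ 3.100
Required reliability = 1 − (SEM/SD)² = 1 − 0.191 ≃ 0.809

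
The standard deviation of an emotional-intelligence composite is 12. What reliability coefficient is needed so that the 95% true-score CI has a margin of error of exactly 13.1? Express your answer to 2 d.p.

0.69

Required SEM = 13.1 / 1.96 ≈ 6.684
Required reliability = 1 − (SEM/SD)² = 1 − 0.310 ≈ 0.690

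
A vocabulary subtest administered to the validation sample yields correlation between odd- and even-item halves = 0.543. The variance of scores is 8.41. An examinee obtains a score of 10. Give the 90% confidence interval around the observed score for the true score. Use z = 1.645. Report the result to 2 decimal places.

SD = √8.41 ≈ 2.9000
Full-length reliability (Spearman-Brown) = 2(0.543)/(1+0.543) ≈ 0.7038
SEM = 2.9000*√(1 − 0.7038) ≈ 1.5782
1.645 * SEM ≈ 2.5962
Interval: (7.4038, 12.5962)

[7.40, 12.60]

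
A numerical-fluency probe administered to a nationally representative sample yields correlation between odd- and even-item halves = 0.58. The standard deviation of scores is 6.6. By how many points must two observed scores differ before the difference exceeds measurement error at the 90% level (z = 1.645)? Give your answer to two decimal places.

Spearman-Brown: r = 2(0.58) / (1 + 0.58) = 1.1600 / 1.5800 ≃ 0.7342
SEM = 6.6000*√(1 − 0.7342) ≃ 3.4028
SE_diff = SEM * √2 ≃ 3.4028 * 1.4142 ≃ 4.8123
Smallest detectable difference = 1.645*4.8123 ≃ 7.9163

7.92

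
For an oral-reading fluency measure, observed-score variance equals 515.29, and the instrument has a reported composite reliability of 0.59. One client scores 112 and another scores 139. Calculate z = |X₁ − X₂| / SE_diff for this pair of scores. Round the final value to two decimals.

1.31

σ = 515.29^(1/2) = 22.700
SEM = 22.700 × √(1 − 0.590) = 22.700 × √0.410 ≈ 22.700 × 0.640 ≈ 14.535
SE_diff = SEM × √2 ≈ 14.535 × 1.414 ≈ 20.556
z = 27 / 20.556 ≈ 1.314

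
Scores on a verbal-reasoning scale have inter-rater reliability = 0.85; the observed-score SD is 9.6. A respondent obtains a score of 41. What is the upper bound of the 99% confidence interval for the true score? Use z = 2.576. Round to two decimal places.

50.58

SEM = 9.600*√(1 − 0.850) ≈ 3.718
Half-width = 2.576*3.718 ≈ 9.578
Upper limit = 41 + 9.578 ≈ 50.578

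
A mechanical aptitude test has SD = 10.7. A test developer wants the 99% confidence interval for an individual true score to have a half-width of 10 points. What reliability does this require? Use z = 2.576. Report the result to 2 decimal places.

SEM needed = half-width / z = 10/2.576 ≈ 3.8820
r = 1 − (SEM / SD)² = 1 − (3.8820 / 10.7)² ≈ 1 − 0.1316 ≈ 0.8684

0.87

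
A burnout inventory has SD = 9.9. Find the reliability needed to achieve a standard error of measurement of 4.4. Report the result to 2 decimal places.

r = 1 − (SEM / SD)² = 1 − (4.400 / 9.9)² ≈ 1 − 0.198 ≈ 0.802

0.80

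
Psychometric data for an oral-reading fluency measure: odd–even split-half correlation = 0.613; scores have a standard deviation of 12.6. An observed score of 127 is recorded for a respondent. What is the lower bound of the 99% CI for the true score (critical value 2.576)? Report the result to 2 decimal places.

r_full = 2·0.613 / (1 + 0.613) ≈ 0.76007
SEM = 12.60000 * √(1 − 0.76007) = 12.60000 * √0.23993 ≈ 12.60000 * 0.48982 ≈ 6.17176
Half-width = 2.576*6.17176 ≈ 15.89845
Lower limit = 127 − 15.89845 ≈ 111.10155

111.10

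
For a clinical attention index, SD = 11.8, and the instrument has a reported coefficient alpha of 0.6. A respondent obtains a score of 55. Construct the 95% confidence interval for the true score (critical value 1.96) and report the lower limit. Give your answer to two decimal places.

40.37

SEM = 11.80000·√(1 − 0.60000) ≈ 7.46298
Margin = 1.96 · 7.46298 ≈ 14.62743
Lower limit = 55 − 14.62743 ≈ 40.37257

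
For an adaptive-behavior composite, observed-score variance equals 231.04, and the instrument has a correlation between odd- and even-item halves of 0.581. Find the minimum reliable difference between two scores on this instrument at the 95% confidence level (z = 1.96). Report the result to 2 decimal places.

21.69

SD = √231.04 ≈ 15.2000
Spearman-Brown: r = 2(0.581) / (1 + 0.581) = 1.1620 / 1.5810 ≈ 0.7350
SEM = 15.2000×√(1 − 0.7350) ≈ 7.8250
Standard error of the difference = 7.8250·√2 ≈ 11.0662
Minimum reliable difference = 1.96 × SE_diff ≈ 1.96 × 11.0662 ≈ 21.6898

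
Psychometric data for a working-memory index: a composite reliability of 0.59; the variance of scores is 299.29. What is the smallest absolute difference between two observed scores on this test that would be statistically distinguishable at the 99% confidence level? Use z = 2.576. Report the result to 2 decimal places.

SD = √299.29 = 17.30000
SEM = 17.30000·√(1 − 0.59000) ≈ 11.07740
SE_diff = √2 · SEM ≈ 15.66582
Smallest detectable difference = 2.576·15.66582 ≈ 40.35514

40.36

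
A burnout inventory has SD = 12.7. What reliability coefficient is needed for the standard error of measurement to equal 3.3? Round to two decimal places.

0.93

r = 1 − (SEM / SD)² = 1 − (3.30000 / 12.7)² ≈ 1 − 0.06752 ≈ 0.93248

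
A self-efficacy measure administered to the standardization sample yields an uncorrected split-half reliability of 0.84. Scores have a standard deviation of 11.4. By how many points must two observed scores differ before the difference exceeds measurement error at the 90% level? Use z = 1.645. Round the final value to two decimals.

r_full = 2·0.84 / (1 + 0.84) ≈ 0.913
The standard error of measurement is 11.400*√(1 − 0.913) ≈ 11.400*0.295 ≈ 3.362.
SE_diff = SEM * √2 ≈ 3.362 * 1.414 ≈ 4.754
Smallest detectable difference = 1.645*4.754 ≈ 7.821

7.82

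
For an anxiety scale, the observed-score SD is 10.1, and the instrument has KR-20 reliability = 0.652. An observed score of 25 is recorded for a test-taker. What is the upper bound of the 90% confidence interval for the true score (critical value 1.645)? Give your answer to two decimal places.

34.80

SEM = 10.10000×√(1 − 0.65200) ≈ 5.95814
Margin = 1.645 × 5.95814 ≈ 9.80115
Upper limit = 25 + 9.80115 ≈ 34.80115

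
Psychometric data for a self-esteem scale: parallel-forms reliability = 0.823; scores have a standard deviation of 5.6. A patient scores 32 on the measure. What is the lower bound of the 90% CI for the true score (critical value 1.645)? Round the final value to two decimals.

SEM = 5.6000 · √(1 − 0.8230) = 5.6000 · √0.1770 ≃ 5.6000 · 0.4207 ≃ 2.3560
Half-width = 1.645·2.3560 ≃ 3.8756
Lower bound: 32 − 3.8756 = 28.1244

28.12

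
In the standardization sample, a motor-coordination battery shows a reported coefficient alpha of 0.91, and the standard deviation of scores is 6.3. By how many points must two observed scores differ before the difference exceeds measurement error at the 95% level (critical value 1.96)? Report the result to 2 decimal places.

5.24

SEM = 6.3000*√(1 − 0.9100) ≈ 1.8900
Standard error of the difference = 1.8900·√2 ≈ 2.6729
Smallest detectable difference = 1.96*2.6729 ≈ 5.2388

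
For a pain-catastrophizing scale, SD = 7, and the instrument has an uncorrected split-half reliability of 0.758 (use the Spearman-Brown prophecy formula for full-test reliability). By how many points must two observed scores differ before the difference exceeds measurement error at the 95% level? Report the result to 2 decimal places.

Spearman-Brown: r = 2(0.758) / (1 + 0.758) = 1.5160 / 1.7580 ≈ 0.8623
SEM = 7.0000 * √(1 − 0.8623) = 7.0000 * √0.1377 ≈ 7.0000 * 0.3710 ≈ 2.5971
SE_diff = √2 * SEM ≈ 3.6729
Smallest detectable difference = 1.96*3.6729 ≈ 7.1989

7.20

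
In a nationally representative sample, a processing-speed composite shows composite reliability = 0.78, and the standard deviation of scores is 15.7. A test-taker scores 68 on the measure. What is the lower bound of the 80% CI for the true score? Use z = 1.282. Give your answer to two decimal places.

58.56

The standard error of measurement is 15.7000·√(1 − 0.7800) ≃ 15.7000·0.4690 ≃ 7.3640.
Margin = 1.282 · 7.3640 ≃ 9.4406
Lower limit = 68 − 9.4406 ≃ 58.5594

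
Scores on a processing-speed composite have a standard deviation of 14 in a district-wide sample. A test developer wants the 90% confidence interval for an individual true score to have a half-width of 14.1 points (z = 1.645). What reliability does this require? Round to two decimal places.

Required SEM = 14.1 / 1.645 ≈ 8.5714
r = 1 − (SEM / SD)² = 1 − (8.5714 / 14)² ≈ 1 − 0.3748 ≈ 0.6252

0.63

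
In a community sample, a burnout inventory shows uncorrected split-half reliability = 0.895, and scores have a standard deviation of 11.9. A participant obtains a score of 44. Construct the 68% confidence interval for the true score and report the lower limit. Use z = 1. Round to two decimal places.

Spearman-Brown: r = 2(0.895) / (1 + 0.895) = 1.790 / 1.895 ≈ 0.945
The standard error of measurement is 11.900*√(1 − 0.945) ≈ 11.900*0.235 ≈ 2.801.
Half-width = 1*2.801 ≈ 2.801
Lower limit = 44 − 2.801 ≈ 41.199

41.20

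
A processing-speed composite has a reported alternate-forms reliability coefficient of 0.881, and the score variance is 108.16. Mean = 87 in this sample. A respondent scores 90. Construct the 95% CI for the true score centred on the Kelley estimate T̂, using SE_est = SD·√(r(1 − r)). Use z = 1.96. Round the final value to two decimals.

σ = 108.16^(1/2) = 10.400
T̂ = r·X + (1 − r)·M = 0.881×90 + 0.119×87 = 79.290 + 10.353 ≈ 89.643
SE_est = SD × √(r(1 − r)) = 10.400 × √0.105 ≈ 10.400 × 0.324 ≈ 3.367
95% CI: 89.643 ± 6.600 ≈ (83.043, 96.243)

[83.04, 96.24]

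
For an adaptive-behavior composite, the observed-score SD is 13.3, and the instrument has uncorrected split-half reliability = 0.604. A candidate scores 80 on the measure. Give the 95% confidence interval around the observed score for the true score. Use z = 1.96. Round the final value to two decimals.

[67.05, 92.95]

Full-length reliability (Spearman-Brown) = 2(0.604)/(1+0.604) ≈ 0.7531
The standard error of measurement is 13.3000×√(1 − 0.7531) ≈ 13.3000×0.4969 ≈ 6.6084.
Half-width = 1.96×6.6084 ≈ 12.9525
CI = 80 ± 12.9525 → [67.0475, 92.9525]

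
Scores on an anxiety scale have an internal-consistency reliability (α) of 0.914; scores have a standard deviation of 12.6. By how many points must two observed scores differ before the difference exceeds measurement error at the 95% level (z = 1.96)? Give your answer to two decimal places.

10.24

SEM = 12.60000*√(1 − 0.91400) ≈ 3.69505
SE_diff = SEM * √2 ≈ 3.69505 * 1.41421 ≈ 5.22558
Minimum reliable difference = 1.96 * SE_diff ≈ 1.96 * 5.22558 ≈ 10.24214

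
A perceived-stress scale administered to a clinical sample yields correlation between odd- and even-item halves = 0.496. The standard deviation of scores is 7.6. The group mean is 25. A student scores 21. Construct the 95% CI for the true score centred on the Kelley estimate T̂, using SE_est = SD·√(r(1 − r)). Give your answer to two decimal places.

[15.31, 29.39]

Spearman-Brown: r = 2(0.496) / (1 + 0.496) = 0.992 / 1.496 ≃ 0.663
T̂ = 0.663(21) + 0.337(25) ≃ 22.348
SE_est = 7.600·√[r(1 − r)] ≃ 3.592
CI = 22.348 ± 1.96 × 3.592 → [15.307, 29.388]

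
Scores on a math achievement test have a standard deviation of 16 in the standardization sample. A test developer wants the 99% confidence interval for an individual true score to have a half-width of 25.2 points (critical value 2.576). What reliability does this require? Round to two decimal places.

Required SEM = 25.2 / 2.576 ≈ 9.78261
r = 1 − (9.78261/16)² ≈ 1 − 0.37383 ≈ 0.62617

0.63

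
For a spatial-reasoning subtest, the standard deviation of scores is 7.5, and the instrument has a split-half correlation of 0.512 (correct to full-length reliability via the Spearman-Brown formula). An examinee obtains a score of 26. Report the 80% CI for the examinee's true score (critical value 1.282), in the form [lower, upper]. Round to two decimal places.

Full-length reliability (Spearman-Brown) = 2(0.512)/(1+0.512) ≃ 0.6772
SEM = 7.5000 · √(1 − 0.6772) = 7.5000 · √0.3228 ≃ 7.5000 · 0.5681 ≃ 4.2608
Margin = 1.282 · 4.2608 ≃ 5.4624
CI = 26 ± 5.4624 → [20.5376, 31.4624]

[20.54, 31.46]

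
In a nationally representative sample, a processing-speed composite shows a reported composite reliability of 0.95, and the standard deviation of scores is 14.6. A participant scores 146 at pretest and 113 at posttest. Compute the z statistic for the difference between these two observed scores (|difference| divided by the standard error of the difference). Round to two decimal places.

SEM = 14.600·√(1 − 0.950) ≈ 3.265
SE_diff = √2 · SEM ≈ 4.617
z = |146 − 113| / 4.617 = 33 / 4.617 ≈ 7.148

7.15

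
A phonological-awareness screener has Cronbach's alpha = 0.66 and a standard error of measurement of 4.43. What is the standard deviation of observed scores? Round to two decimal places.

7.60

σ = SEM·(1 − r)^(−1/2) ≈ 4.43*1.715 ≈ 7.597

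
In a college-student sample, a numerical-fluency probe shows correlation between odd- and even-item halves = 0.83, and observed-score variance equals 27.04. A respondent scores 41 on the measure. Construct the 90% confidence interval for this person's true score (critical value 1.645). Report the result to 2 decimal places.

[38.39, 43.61]

SD = √27.04 ≈ 5.2000
Spearman-Brown: r = 2(0.83) / (1 + 0.83) = 1.6600 / 1.8300 ≈ 0.9071
SEM = 5.2000×√(1 − 0.9071) ≈ 1.5849
Margin = 1.645 × 1.5849 ≈ 2.6072
CI = 41 ± 2.6072 → [38.3928, 43.6072]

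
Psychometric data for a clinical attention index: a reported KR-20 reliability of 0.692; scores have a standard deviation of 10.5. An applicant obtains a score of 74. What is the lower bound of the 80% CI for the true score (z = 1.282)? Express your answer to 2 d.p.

The standard error of measurement is 10.500·√(1 − 0.692) ≈ 10.500·0.555 ≈ 5.827.
1.282 · SEM ≈ 7.471
Lower limit = 74 − 7.471 ≈ 66.529

66.53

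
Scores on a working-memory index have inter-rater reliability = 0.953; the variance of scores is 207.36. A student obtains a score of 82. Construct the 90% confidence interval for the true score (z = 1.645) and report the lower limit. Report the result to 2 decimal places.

SD = √207.36 = 14.4000
SEM = 14.4000 × √(1 − 0.9530) = 14.4000 × √0.0470 ≈ 14.4000 × 0.2168 ≈ 3.1218
Margin = 1.645 × 3.1218 ≈ 5.1354
Lower limit = 82 − 5.1354 ≈ 76.8646

76.86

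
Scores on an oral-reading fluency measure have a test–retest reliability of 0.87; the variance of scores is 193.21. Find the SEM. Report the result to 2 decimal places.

SD = √193.21 ≈ 13.900
SEM = 13.900 * √(1 − 0.870) = 13.900 * √0.130 ≈ 13.900 * 0.361 ≈ 5.012

5.01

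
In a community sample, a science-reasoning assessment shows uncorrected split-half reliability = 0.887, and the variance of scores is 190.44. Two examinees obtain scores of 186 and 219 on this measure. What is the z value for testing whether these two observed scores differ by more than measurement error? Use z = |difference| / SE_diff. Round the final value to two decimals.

σ = 190.44^(1/2) = 13.800
Spearman-Brown: r = 2(0.887) / (1 + 0.887) = 1.774 / 1.887 ≈ 0.940
SEM = 13.800×√(1 − 0.940) ≈ 3.377
Standard error of the difference = 3.377·√2 ≈ 4.776
z = 33 / 4.776 ≈ 6.910

6.91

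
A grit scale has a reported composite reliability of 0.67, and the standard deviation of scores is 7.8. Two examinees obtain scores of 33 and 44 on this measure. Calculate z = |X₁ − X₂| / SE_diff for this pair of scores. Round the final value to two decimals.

1.74

SEM = 7.800 · √(1 − 0.670) = 7.800 · √0.330 ≈ 7.800 · 0.574 ≈ 4.481
SE_diff = √2 · SEM ≈ 6.337
z = 11 / 6.337 ≈ 1.736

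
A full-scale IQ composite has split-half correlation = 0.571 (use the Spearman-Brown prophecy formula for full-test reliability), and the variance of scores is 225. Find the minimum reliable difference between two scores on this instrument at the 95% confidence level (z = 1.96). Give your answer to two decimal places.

SD = √225 ≈ 15.0000
Full-length reliability (Spearman-Brown) = 2(0.571)/(1+0.571) ≈ 0.7269
The standard error of measurement is 15.0000*√(1 − 0.7269) ≈ 15.0000*0.5226 ≈ 7.8385.
SE_diff = √2 * SEM ≈ 11.0853
Smallest detectable difference = 1.96*11.0853 ≈ 21.7272

21.73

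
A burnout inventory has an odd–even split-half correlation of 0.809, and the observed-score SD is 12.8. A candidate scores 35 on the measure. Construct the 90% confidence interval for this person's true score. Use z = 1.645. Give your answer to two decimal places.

r_full = 2·0.809 / (1 + 0.809) ≈ 0.894
SEM = 12.800 × √(1 − 0.894) = 12.800 × √0.106 ≈ 12.800 × 0.325 ≈ 4.159
Half-width = 1.645×4.159 ≈ 6.842
CI = 35 ± 6.842 → [28.158, 41.842]

[28.16, 41.84]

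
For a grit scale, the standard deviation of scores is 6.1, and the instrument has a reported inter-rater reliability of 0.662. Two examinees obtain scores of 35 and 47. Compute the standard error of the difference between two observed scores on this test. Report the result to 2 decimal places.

SEM = 6.10000 × √(1 − 0.66200) = 6.10000 × √0.33800 ≈ 6.10000 × 0.58138 ≈ 3.54640
SE_diff = SEM × √2 ≈ 3.54640 × 1.41421 ≈ 5.01537

5.02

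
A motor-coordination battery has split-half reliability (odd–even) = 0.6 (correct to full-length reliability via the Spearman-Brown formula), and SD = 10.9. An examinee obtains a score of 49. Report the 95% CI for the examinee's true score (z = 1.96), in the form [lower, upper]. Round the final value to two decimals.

[38.32, 59.68]

Full-length reliability (Spearman-Brown) = 2(0.6)/(1+0.6) ≈ 0.750
SEM = 10.900×√(1 − 0.750) ≈ 5.450
1.96 × SEM ≈ 10.682
95% CI: 49 ± 10.682 = [38.318, 59.682]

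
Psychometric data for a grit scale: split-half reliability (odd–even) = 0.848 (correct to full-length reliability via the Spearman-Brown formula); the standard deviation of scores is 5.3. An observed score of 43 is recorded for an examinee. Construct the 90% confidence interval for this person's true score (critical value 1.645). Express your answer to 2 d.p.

Full-length reliability (Spearman-Brown) = 2(0.848)/(1+0.848) ≈ 0.918
SEM = 5.300 · √(1 − 0.918) = 5.300 · √0.082 ≈ 5.300 · 0.287 ≈ 1.520
Half-width = 1.645·1.520 ≈ 2.500
Interval: (40.500, 45.500)

[40.50, 45.50]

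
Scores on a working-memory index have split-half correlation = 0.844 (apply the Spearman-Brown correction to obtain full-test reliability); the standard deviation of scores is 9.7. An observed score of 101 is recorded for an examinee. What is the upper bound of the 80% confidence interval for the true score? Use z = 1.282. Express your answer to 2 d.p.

Spearman-Brown: r = 2(0.844) / (1 + 0.844) = 1.6880 / 1.8440 ≈ 0.9154
SEM = 9.7000 × √(1 − 0.9154) = 9.7000 × √0.0846 ≈ 9.7000 × 0.2909 ≈ 2.8213
1.282 × SEM ≈ 3.6169
Upper bound: 101 + 3.6169 = 104.6169

104.62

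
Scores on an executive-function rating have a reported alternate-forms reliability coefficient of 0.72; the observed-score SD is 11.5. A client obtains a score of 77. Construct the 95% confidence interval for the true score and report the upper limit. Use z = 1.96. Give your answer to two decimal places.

SEM = 11.500·√(1 − 0.720) ≈ 6.085
Half-width = 1.96·6.085 ≈ 11.927
Upper limit = 77 + 11.927 ≈ 88.927

88.93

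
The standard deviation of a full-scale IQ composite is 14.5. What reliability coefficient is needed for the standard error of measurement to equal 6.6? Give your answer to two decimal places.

Required reliability = 1 − (SEM/SD)² = 1 − 0.20718 ≈ 0.79282

0.79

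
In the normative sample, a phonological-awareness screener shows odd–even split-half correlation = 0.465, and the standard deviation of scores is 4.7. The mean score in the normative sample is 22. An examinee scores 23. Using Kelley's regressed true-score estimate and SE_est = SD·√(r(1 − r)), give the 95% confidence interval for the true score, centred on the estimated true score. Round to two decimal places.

[18.20, 27.07]

r_full = 2·0.465 / (1 + 0.465) ≈ 0.6348
T̂ = 0.6348(23) + 0.3652(22) ≈ 22.6348
SE_est = 4.7000×√(0.6348×0.3652) ≈ 2.2630
CI = 22.6348 ± 1.96 × 2.2630 → [18.1994, 27.0702]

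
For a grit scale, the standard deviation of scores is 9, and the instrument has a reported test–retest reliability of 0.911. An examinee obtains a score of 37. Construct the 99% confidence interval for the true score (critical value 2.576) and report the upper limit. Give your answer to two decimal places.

SEM = 9.0000 · √(1 − 0.9110) = 9.0000 · √0.0890 ≈ 9.0000 · 0.2983 ≈ 2.6850
2.576 · SEM ≈ 6.9165
Upper bound: 37 + 6.9165 = 43.9165

43.92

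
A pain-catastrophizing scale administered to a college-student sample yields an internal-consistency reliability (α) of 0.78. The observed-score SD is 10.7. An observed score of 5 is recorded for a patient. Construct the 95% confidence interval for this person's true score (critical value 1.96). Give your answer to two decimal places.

SEM = 10.7000·√(1 − 0.7800) ≈ 5.0187
Half-width = 1.96·5.0187 ≈ 9.8367
CI = 5 ± 9.8367 → [-4.8367, 14.8367]

[-4.84, 14.84]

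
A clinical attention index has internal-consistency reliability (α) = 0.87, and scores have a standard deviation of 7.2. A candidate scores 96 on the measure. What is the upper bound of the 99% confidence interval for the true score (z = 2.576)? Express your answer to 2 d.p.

The standard error of measurement is 7.200·√(1 − 0.870) ≈ 7.200·0.361 ≈ 2.596.
2.576 · SEM ≈ 6.687
Upper bound: 96 + 6.687 = 102.687

102.69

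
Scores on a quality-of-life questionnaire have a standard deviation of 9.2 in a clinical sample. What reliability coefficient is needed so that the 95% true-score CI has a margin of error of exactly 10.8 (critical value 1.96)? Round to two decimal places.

0.64

Required SEM = 10.8 / 1.96 ≈ 5.51020
r = 1 − (5.51020/9.2)² ≈ 1 − 0.35872 ≈ 0.64128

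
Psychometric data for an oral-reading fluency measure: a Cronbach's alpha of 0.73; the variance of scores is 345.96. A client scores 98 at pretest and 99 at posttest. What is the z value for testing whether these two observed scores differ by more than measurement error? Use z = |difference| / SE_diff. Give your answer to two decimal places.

0.07

SD = √345.96 = 18.6000
SEM = 18.6000 × √(1 − 0.7300) = 18.6000 × √0.2700 ≃ 18.6000 × 0.5196 ≃ 9.6648
SE_diff = SEM × √2 ≃ 9.6648 × 1.4142 ≃ 13.6682
z = 1 / 13.6682 ≃ 0.0732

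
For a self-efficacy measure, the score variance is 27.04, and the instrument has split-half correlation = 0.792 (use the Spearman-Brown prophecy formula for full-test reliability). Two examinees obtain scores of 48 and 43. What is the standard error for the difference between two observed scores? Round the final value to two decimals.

σ = 27.04^(1/2) = 5.2000
Full-length reliability (Spearman-Brown) = 2(0.792)/(1+0.792) ≃ 0.8839
The standard error of measurement is 5.2000×√(1 − 0.8839) ≃ 5.2000×0.3407 ≃ 1.7716.
SE_diff = SEM × √2 ≃ 1.7716 × 1.4142 ≃ 2.5054

2.51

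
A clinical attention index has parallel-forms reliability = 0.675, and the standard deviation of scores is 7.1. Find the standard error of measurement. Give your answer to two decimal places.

4.05

SEM = 7.1000 · √(1 − 0.6750) = 7.1000 · √0.3250 ≈ 7.1000 · 0.5701 ≈ 4.0476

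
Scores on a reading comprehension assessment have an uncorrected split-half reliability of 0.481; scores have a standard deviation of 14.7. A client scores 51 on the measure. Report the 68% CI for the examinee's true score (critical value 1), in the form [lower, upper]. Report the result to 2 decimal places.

[42.30, 59.70]

r_full = 2·0.481 / (1 + 0.481) ≈ 0.6496
SEM = 14.7000 * √(1 − 0.6496) = 14.7000 * √0.3504 ≈ 14.7000 * 0.5920 ≈ 8.7021
1 * SEM ≈ 8.7021
CI = 51 ± 8.7021 → [42.2979, 59.7021]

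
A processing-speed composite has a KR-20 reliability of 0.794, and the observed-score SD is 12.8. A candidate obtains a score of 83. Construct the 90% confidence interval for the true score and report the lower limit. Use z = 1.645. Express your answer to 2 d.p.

73.44

SEM = 12.80000*√(1 − 0.79400) ≈ 5.80956
Half-width = 1.645*5.80956 ≈ 9.55673
Lower bound: 83 − 9.55673 = 73.44327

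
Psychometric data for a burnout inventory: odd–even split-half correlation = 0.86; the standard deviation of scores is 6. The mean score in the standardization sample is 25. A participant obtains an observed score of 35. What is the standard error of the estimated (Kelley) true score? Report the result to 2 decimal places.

1.58

Full-length reliability (Spearman-Brown) = 2(0.86)/(1+0.86) ≈ 0.9247
SE_est = 6.0000·√(0.9247·0.0753) ≈ 1.5829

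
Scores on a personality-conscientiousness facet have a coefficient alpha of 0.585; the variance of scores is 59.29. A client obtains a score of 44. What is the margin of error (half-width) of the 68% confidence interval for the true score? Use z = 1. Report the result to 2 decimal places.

4.96

SD = √59.29 = 7.70000
SEM = 7.70000 · √(1 − 0.58500) = 7.70000 · √0.41500 ≈ 7.70000 · 0.64420 ≈ 4.96038
Half-width = 1·4.96038 ≈ 4.96038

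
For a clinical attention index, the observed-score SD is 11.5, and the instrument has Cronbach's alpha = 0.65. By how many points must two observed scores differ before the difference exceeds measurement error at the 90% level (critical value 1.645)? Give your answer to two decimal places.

SEM = 11.500·√(1 − 0.650) ≈ 6.803
SE_diff = SEM · √2 ≈ 6.803 · 1.414 ≈ 9.622
Minimum reliable difference = 1.645 · SE_diff ≈ 1.645 · 9.622 ≈ 15.828

15.83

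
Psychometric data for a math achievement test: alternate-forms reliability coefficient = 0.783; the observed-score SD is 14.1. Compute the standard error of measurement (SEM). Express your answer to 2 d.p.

6.57

The standard error of measurement is 14.10000*√(1 − 0.78300) ≈ 14.10000*0.46583 ≈ 6.56824.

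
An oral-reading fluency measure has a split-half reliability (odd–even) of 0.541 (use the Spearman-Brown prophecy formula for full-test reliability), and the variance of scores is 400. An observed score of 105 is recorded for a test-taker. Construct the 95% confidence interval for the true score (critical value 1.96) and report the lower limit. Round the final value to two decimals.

SD = √400 ≈ 20.000
r_full = 2·0.541 / (1 + 0.541) ≈ 0.702
The standard error of measurement is 20.000*√(1 − 0.702) ≈ 20.000*0.546 ≈ 10.915.
Half-width = 1.96*10.915 ≈ 21.394
Lower bound: 105 − 21.394 = 83.606

83.61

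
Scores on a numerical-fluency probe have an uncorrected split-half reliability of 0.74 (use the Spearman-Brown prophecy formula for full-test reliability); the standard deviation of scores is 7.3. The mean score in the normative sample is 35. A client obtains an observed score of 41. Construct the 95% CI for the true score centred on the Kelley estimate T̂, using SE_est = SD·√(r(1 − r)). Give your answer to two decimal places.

Spearman-Brown: r = 2(0.74) / (1 + 0.74) = 1.4800 / 1.7400 ≈ 0.8506
Estimated true score = 0.8506×41 + (1 − 0.8506)×35 ≈ 40.1034
SE_est = 7.3000·√[r(1 − r)] ≈ 2.6025
95% CI: 40.1034 ± 5.1009 ≈ (35.0025, 45.2044)

[35.00, 45.20]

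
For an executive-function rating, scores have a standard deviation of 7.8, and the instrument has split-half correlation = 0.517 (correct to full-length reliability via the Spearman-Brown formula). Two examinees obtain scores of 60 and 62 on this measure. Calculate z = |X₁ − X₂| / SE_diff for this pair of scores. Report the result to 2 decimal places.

0.32

Spearman-Brown: r = 2(0.517) / (1 + 0.517) = 1.0340 / 1.5170 ≈ 0.6816
SEM = 7.8000×√(1 − 0.6816) ≈ 4.4012
SE_diff = SEM × √2 ≈ 4.4012 × 1.4142 ≈ 6.2243
z = 2 / 6.2243 ≈ 0.3213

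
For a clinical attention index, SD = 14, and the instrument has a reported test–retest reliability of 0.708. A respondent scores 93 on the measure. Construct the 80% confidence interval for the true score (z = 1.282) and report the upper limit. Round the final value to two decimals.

SEM = 14.000 × √(1 − 0.708) = 14.000 × √0.292 ≃ 14.000 × 0.540 ≃ 7.565
Margin = 1.282 × 7.565 ≃ 9.699
Upper limit = 93 + 9.699 ≃ 102.699

102.70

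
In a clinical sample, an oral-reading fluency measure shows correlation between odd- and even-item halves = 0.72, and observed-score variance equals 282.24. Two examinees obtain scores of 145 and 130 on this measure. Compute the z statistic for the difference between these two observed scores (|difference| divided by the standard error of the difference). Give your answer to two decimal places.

SD = √282.24 = 16.80000
r_full = 2·0.72 / (1 + 0.72) ≈ 0.83721
SEM = 16.80000*√(1 − 0.83721) ≈ 6.77835
SE_diff = SEM * √2 ≈ 6.77835 * 1.41421 ≈ 9.58604
z = |145 − 130| / 9.58604 = 15 / 9.58604 ≈ 1.56478

1.56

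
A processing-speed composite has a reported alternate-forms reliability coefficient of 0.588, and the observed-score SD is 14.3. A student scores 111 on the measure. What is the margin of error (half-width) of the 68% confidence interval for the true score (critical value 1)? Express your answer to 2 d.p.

SEM = 14.30000 * √(1 − 0.58800) = 14.30000 * √0.41200 ≃ 14.30000 * 0.64187 ≃ 9.17877
1 * SEM ≃ 9.17877

9.18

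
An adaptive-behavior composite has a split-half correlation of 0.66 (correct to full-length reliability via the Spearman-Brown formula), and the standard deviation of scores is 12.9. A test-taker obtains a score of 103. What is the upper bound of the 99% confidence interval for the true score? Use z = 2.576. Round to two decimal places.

Spearman-Brown: r = 2(0.66) / (1 + 0.66) = 1.3200 / 1.6600 ≈ 0.7952
SEM = 12.9000*√(1 − 0.7952) ≈ 5.8381
2.576 * SEM ≈ 15.0391
Upper limit = 103 + 15.0391 ≈ 118.0391

118.04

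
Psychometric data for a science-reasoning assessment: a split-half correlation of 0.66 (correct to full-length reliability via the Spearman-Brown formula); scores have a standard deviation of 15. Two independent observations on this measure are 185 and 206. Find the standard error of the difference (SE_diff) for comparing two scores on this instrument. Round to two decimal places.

9.60

r_full = 2·0.66 / (1 + 0.66) ≃ 0.7952
SEM = 15.0000 · √(1 − 0.7952) = 15.0000 · √0.2048 ≃ 15.0000 · 0.4526 ≃ 6.7885
Standard error of the difference = 6.7885·√2 ≃ 9.6005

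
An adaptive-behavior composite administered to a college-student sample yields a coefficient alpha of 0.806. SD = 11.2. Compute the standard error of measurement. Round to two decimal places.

SEM = 11.2000 × √(1 − 0.8060) = 11.2000 × √0.1940 ≃ 11.2000 × 0.4405 ≃ 4.9331

4.93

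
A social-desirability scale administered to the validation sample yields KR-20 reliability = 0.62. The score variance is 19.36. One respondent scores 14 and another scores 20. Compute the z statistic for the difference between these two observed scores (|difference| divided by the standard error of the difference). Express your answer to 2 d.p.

1.56

σ = 19.36^(1/2) = 4.400
SEM = 4.400×√(1 − 0.620) ≈ 2.712
SE_diff = √2 × SEM ≈ 3.836
z = 6 / 3.836 ≈ 1.564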